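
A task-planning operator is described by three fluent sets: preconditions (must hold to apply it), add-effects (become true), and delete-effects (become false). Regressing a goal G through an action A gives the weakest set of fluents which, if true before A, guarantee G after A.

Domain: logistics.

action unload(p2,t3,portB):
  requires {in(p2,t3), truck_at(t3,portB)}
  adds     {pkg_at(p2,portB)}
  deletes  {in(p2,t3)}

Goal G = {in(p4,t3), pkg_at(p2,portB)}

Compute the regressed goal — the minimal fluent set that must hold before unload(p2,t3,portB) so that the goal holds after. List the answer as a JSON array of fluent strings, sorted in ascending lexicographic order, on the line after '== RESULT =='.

Compute (G \ add) ∪ pre:
  G ∩ del = {}  (empty — regression defined)
  G \ add = {in(p4,t3), pkg_at(p2,portB)} \ {pkg_at(p2,portB)} = {in(p4,t3)}
  ∪ pre   = {in(p4,t3)} ∪ {in(p2,t3), truck_at(t3,portB)}
          = {in(p2,t3), in(p4,t3), truck_at(t3,portB)}

== RESULT ==
["in(p2,t3)", "in(p4,t3)", "truck_at(t3,portB)"]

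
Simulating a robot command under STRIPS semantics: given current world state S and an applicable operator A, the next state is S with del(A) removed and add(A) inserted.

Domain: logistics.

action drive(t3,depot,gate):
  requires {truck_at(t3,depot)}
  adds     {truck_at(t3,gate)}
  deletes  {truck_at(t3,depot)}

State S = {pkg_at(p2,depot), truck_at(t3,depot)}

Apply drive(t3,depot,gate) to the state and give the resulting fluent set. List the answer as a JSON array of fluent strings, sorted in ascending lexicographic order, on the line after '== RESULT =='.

Progress:
  pre ⊆ S: {truck_at(t3,depot)} ⊆ S  — applicable
  S \ del = {pkg_at(p2,depot)}
  ∪ add   = {pkg_at(p2,depot), truck_at(t3,gate)}

== RESULT ==
["pkg_at(p2,depot)", "truck_at(t3,gate)"]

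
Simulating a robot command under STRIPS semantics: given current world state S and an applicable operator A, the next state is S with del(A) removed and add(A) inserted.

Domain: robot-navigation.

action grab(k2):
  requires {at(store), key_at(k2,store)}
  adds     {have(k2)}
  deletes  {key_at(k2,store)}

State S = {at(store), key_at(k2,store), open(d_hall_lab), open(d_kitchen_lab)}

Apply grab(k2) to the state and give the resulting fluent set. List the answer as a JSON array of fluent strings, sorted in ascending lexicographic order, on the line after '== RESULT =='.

Compute (S \ del) ∪ add:
  pre ⊆ S: {at(store), key_at(k2,store)} ⊆ S  — applicable
  S \ del = {at(store), open(d_hall_lab), open(d_kitchen_lab)}
  ∪ add   = {at(store), have(k2), open(d_hall_lab), open(d_kitchen_lab)}

== RESULT ==
["at(store)", "have(k2)", "open(d_hall_lab)", "open(d_kitchen_lab)"]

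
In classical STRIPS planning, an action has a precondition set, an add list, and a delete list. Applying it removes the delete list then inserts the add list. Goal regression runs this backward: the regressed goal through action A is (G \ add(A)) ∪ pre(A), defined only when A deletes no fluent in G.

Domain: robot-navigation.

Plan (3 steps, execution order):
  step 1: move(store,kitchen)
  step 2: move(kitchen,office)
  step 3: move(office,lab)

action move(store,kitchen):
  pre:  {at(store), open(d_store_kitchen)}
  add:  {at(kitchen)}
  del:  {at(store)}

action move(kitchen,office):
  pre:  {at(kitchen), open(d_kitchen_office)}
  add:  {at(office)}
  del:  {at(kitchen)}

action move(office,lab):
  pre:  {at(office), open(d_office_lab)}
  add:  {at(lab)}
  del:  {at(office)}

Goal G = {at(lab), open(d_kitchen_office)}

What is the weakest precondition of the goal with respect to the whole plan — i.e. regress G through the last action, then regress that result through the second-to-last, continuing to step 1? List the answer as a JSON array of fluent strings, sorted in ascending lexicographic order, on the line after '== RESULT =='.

Work backward from the goal:
  through step 3 (move(office,lab)): drop {at(lab)}, keep {open(d_kitchen_office)}, require {at(office), open(d_office_lab)}
    → {at(office), open(d_kitchen_office), open(d_office_lab)}
  through step 2 (move(kitchen,office)): drop {at(office)}, keep {open(d_kitchen_office), open(d_office_lab)}, require {at(kitchen), open(d_kitchen_office)}
    → {at(kitchen), open(d_kitchen_office), open(d_office_lab)}
  through step 1 (move(store,kitchen)): drop {at(kitchen)}, keep {open(d_kitchen_office), open(d_office_lab)}, require {at(store), open(d_store_kitchen)}
    → {at(store), open(d_kitchen_office), open(d_office_lab), open(d_store_kitchen)}

== RESULT ==
["at(store)", "open(d_kitchen_office)", "open(d_office_lab)", "open(d_store_kitchen)"]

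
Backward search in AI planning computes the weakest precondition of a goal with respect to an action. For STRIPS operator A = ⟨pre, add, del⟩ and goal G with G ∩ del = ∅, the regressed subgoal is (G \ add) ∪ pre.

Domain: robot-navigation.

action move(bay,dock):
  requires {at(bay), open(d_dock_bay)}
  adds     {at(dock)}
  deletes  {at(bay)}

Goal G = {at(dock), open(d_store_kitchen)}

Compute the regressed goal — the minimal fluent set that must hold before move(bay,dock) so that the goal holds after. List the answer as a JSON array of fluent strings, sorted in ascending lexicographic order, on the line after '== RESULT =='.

Compute (G \ add) ∪ pre:
  G ∩ del = {}  (empty — regression defined)
  G \ add = {at(dock), open(d_store_kitchen)} \ {at(dock)} = {open(d_store_kitchen)}
  ∪ pre   = {open(d_store_kitchen)} ∪ {at(bay), open(d_dock_bay)}
          = {at(bay), open(d_dock_bay), open(d_store_kitchen)}

== RESULT ==
["at(bay)", "open(d_dock_bay)", "open(d_store_kitchen)"]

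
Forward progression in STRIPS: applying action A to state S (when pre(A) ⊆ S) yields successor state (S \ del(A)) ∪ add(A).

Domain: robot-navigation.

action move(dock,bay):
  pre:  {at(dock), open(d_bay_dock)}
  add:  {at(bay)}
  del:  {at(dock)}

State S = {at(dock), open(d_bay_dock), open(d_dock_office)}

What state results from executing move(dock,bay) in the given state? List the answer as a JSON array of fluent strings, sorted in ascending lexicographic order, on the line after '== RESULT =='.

Progress:
  pre ⊆ S: {at(dock), open(d_bay_dock)} ⊆ S  — applicable
  S \ del = {open(d_bay_dock), open(d_dock_office)}
  ∪ add   = {at(bay), open(d_bay_dock), open(d_dock_office)}

== RESULT ==
["at(bay)", "open(d_bay_dock)", "open(d_dock_office)"]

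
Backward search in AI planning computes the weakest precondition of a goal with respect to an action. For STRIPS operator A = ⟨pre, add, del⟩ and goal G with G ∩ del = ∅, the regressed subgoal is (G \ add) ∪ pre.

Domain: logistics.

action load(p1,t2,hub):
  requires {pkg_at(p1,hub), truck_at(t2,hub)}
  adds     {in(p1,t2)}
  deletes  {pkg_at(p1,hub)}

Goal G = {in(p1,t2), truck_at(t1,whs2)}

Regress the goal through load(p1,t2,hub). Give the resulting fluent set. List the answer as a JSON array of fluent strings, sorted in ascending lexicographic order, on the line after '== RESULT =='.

Regress:
  G ∩ del = {}  (empty — regression defined)
  G \ add = {in(p1,t2), truck_at(t1,whs2)} \ {in(p1,t2)} = {truck_at(t1,whs2)}
  ∪ pre   = {truck_at(t1,whs2)} ∪ {pkg_at(p1,hub), truck_at(t2,hub)}
          = {pkg_at(p1,hub), truck_at(t1,whs2), truck_at(t2,hub)}

== RESULT ==
["pkg_at(p1,hub)", "truck_at(t1,whs2)", "truck_at(t2,hub)"]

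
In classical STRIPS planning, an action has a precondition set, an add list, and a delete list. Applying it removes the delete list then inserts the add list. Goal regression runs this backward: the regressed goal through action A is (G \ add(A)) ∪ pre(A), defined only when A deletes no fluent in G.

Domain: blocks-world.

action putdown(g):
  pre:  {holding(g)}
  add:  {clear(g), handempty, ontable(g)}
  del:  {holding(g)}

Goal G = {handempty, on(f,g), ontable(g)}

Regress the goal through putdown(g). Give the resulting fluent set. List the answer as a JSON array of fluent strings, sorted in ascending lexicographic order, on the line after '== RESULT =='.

Regress:
  G ∩ del = {}  (empty — regression defined)
  G \ add = {handempty, on(f,g), ontable(g)} \ {clear(g), handempty, ontable(g)} = {on(f,g)}
  ∪ pre   = {on(f,g)} ∪ {holding(g)}
          = {holding(g), on(f,g)}

== RESULT ==
["holding(g)", "on(f,g)"]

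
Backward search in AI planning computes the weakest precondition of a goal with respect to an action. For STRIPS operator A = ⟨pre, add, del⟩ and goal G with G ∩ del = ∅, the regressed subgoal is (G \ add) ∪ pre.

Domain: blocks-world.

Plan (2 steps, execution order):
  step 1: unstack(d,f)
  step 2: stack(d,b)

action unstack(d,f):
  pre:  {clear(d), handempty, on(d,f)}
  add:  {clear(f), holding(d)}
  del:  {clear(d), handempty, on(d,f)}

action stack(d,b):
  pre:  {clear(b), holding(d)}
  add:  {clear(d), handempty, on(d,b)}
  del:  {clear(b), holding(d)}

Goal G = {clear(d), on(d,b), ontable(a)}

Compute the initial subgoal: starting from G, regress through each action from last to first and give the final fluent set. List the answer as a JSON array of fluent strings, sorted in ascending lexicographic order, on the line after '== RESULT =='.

Work backward from the goal:
  through step 2 (stack(d,b)): drop {clear(d), on(d,b)}, keep {ontable(a)}, require {clear(b), holding(d)}
    → {clear(b), holding(d), ontable(a)}
  through step 1 (unstack(d,f)): drop {holding(d)}, keep {clear(b), ontable(a)}, require {clear(d), handempty, on(d,f)}
    → {clear(b), clear(d), handempty, on(d,f), ontable(a)}

== RESULT ==
["clear(b)", "clear(d)", "handempty", "on(d,f)", "ontable(a)"]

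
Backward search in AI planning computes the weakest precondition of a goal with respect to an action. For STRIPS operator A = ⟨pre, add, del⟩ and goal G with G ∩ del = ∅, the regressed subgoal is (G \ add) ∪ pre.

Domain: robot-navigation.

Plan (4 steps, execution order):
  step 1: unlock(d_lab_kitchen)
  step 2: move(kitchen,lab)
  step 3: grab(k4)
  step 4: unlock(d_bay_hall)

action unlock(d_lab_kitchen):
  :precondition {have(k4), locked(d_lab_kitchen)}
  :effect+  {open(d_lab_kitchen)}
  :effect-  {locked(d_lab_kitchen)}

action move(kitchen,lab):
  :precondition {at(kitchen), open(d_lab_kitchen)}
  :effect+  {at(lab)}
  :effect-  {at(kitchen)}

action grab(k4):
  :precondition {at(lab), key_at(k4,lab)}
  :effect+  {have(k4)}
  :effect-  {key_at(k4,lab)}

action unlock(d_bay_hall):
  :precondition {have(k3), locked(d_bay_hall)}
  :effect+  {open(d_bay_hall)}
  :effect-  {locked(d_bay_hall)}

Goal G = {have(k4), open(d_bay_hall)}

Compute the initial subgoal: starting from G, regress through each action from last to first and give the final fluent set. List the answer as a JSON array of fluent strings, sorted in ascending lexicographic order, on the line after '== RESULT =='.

Work backward from the goal:
  through step 4 (unlock(d_bay_hall)): drop {open(d_bay_hall)}, keep {have(k4)}, require {have(k3), locked(d_bay_hall)}
    → {have(k3), have(k4), locked(d_bay_hall)}
  through step 3 (grab(k4)): drop {have(k4)}, keep {have(k3), locked(d_bay_hall)}, require {at(lab), key_at(k4,lab)}
    → {at(lab), have(k3), key_at(k4,lab), locked(d_bay_hall)}
  through step 2 (move(kitchen,lab)): drop {at(lab)}, keep {have(k3), key_at(k4,lab), locked(d_bay_hall)}, require {at(kitchen), open(d_lab_kitchen)}
    → {at(kitchen), have(k3), key_at(k4,lab), locked(d_bay_hall), open(d_lab_kitchen)}
  through step 1 (unlock(d_lab_kitchen)): drop {open(d_lab_kitchen)}, keep {at(kitchen), have(k3), key_at(k4,lab), locked(d_bay_hall)}, require {have(k4), locked(d_lab_kitchen)}
    → {at(kitchen), have(k3), have(k4), key_at(k4,lab), locked(d_bay_hall), locked(d_lab_kitchen)}

== RESULT ==
["at(kitchen)", "have(k3)", "have(k4)", "key_at(k4,lab)", "locked(d_bay_hall)", "locked(d_lab_kitchen)"]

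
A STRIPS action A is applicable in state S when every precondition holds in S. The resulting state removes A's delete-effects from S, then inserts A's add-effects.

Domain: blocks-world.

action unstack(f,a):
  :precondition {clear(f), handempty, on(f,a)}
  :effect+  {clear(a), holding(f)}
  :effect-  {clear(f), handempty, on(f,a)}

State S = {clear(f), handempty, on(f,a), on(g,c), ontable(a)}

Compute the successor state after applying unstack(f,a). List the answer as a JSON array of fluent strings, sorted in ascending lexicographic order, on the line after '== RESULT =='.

Progress:
  pre ⊆ S: {clear(f), handempty, on(f,a)} ⊆ S  — applicable
  S \ del = {on(g,c), ontable(a)}
  ∪ add   = {clear(a), holding(f), on(g,c), ontable(a)}

== RESULT ==
["clear(a)", "holding(f)", "on(g,c)", "ontable(a)"]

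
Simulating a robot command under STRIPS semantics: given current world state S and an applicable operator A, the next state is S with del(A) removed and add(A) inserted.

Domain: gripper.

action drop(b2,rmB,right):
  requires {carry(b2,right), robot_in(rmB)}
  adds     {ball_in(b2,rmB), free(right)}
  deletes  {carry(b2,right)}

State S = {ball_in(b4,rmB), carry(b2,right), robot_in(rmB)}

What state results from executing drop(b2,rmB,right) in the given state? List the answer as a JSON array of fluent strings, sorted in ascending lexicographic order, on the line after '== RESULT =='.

Progress:
  pre ⊆ S: {carry(b2,right), robot_in(rmB)} ⊆ S  — applicable
  S \ del = {ball_in(b4,rmB), robot_in(rmB)}
  ∪ add   = {ball_in(b2,rmB), ball_in(b4,rmB), free(right), robot_in(rmB)}

== RESULT ==
["ball_in(b2,rmB)", "ball_in(b4,rmB)", "free(right)", "robot_in(rmB)"]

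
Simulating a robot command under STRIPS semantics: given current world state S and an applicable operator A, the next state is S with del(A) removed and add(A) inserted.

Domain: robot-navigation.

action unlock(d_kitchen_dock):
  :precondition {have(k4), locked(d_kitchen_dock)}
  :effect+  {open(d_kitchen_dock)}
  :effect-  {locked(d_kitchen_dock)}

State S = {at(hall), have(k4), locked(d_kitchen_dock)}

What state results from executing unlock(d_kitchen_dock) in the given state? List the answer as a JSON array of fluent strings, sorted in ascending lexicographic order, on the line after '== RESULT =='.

Progress:
  pre ⊆ S: {have(k4), locked(d_kitchen_dock)} ⊆ S  — applicable
  S \ del = {at(hall), have(k4)}
  ∪ add   = {at(hall), have(k4), open(d_kitchen_dock)}

== RESULT ==
["at(hall)", "have(k4)", "open(d_kitchen_dock)"]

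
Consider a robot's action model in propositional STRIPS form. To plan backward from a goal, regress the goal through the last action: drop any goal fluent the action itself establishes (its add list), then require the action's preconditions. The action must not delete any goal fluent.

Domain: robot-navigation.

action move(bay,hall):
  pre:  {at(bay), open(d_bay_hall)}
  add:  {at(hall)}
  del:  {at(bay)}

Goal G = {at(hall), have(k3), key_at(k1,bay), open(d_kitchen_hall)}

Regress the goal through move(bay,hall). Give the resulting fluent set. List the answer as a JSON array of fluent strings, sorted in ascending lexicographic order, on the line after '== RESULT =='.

Compute (G \ add) ∪ pre:
  G ∩ del = {}  (empty — regression defined)
  G \ add = {at(hall), have(k3), key_at(k1,bay), open(d_kitchen_hall)} \ {at(hall)} = {have(k3), key_at(k1,bay), open(d_kitchen_hall)}
  ∪ pre   = {have(k3), key_at(k1,bay), open(d_kitchen_hall)} ∪ {at(bay), open(d_bay_hall)}
          = {at(bay), have(k3), key_at(k1,bay), open(d_bay_hall), open(d_kitchen_hall)}

== RESULT ==
["at(bay)", "have(k3)", "key_at(k1,bay)", "open(d_bay_hall)", "open(d_kitchen_hall)"]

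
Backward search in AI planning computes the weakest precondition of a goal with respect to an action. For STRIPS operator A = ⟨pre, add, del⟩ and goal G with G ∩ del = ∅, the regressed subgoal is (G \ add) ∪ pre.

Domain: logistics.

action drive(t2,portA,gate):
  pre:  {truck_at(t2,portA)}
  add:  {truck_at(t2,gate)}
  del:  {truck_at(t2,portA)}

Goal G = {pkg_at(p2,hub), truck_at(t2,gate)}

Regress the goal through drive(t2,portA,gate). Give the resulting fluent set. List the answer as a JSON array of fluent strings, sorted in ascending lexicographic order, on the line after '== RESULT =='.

Compute (G \ add) ∪ pre:
  G ∩ del = {}  (empty — regression defined)
  G \ add = {pkg_at(p2,hub), truck_at(t2,gate)} \ {truck_at(t2,gate)} = {pkg_at(p2,hub)}
  ∪ pre   = {pkg_at(p2,hub)} ∪ {truck_at(t2,portA)}
          = {pkg_at(p2,hub), truck_at(t2,portA)}

== RESULT ==
["pkg_at(p2,hub)", "truck_at(t2,portA)"]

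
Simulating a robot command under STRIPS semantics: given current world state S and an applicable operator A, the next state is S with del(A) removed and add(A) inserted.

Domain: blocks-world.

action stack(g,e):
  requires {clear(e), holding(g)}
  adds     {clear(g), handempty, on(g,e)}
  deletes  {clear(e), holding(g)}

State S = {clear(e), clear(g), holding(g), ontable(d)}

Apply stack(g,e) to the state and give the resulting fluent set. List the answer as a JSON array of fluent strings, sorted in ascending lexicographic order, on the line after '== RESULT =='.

Progress:
  pre ⊆ S: {clear(e), holding(g)} ⊆ S  — applicable
  S \ del = {clear(g), ontable(d)}
  ∪ add   = {clear(g), handempty, on(g,e), ontable(d)}

== RESULT ==
["clear(g)", "handempty", "on(g,e)", "ontable(d)"]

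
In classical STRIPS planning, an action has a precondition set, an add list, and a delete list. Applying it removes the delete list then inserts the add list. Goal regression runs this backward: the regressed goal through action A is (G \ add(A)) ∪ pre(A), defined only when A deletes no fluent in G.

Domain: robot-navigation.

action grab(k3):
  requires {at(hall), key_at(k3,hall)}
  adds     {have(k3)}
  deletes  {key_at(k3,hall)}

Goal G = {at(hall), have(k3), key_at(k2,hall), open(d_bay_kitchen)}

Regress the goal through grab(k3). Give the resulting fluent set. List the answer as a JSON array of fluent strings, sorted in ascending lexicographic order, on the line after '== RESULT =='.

Compute (G \ add) ∪ pre:
  G ∩ del = {}  (empty — regression defined)
  G \ add = {at(hall), have(k3), key_at(k2,hall), open(d_bay_kitchen)} \ {have(k3)} = {at(hall), key_at(k2,hall), open(d_bay_kitchen)}
  ∪ pre   = {at(hall), key_at(k2,hall), open(d_bay_kitchen)} ∪ {at(hall), key_at(k3,hall)}
          = {at(hall), key_at(k2,hall), key_at(k3,hall), open(d_bay_kitchen)}

== RESULT ==
["at(hall)", "key_at(k2,hall)", "key_at(k3,hall)", "open(d_bay_kitchen)"]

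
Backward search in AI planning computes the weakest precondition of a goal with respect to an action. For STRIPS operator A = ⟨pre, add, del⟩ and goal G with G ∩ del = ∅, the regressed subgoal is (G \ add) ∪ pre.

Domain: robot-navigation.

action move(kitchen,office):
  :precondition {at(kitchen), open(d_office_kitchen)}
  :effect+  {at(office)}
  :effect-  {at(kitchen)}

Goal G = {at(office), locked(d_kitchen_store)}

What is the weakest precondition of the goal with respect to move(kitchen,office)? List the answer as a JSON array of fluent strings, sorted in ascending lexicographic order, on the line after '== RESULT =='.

Regress:
  G ∩ del = {}  (empty — regression defined)
  G \ add = {at(office), locked(d_kitchen_store)} \ {at(office)} = {locked(d_kitchen_store)}
  ∪ pre   = {locked(d_kitchen_store)} ∪ {at(kitchen), open(d_office_kitchen)}
          = {at(kitchen), locked(d_kitchen_store), open(d_office_kitchen)}

== RESULT ==
["at(kitchen)", "locked(d_kitchen_store)", "open(d_office_kitchen)"]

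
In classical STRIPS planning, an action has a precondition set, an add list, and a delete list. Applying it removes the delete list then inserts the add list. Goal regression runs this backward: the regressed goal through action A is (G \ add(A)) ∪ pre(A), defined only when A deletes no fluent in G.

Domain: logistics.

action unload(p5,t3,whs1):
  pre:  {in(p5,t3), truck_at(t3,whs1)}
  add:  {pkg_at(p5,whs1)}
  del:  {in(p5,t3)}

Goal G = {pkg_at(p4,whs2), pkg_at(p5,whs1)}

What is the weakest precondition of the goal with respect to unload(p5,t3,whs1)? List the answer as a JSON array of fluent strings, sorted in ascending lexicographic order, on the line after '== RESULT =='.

Compute (G \ add) ∪ pre:
  G ∩ del = {}  (empty — regression defined)
  G \ add = {pkg_at(p4,whs2), pkg_at(p5,whs1)} \ {pkg_at(p5,whs1)} = {pkg_at(p4,whs2)}
  ∪ pre   = {pkg_at(p4,whs2)} ∪ {in(p5,t3), truck_at(t3,whs1)}
          = {in(p5,t3), pkg_at(p4,whs2), truck_at(t3,whs1)}

== RESULT ==
["in(p5,t3)", "pkg_at(p4,whs2)", "truck_at(t3,whs1)"]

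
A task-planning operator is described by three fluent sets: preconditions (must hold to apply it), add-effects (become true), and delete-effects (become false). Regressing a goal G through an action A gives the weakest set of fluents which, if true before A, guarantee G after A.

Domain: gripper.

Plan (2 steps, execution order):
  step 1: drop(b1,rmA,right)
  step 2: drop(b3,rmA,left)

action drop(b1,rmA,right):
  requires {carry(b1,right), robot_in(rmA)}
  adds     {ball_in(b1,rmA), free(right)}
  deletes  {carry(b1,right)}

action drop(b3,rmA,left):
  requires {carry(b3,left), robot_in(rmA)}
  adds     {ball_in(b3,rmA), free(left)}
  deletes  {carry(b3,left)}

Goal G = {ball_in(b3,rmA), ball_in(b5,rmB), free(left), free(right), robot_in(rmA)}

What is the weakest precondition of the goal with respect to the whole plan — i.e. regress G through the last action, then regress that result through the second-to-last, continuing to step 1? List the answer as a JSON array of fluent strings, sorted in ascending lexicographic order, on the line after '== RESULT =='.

Regress step by step:
  through step 2 (drop(b3,rmA,left)): drop {ball_in(b3,rmA), free(left)}, keep {ball_in(b5,rmB), free(right), robot_in(rmA)}, require {carry(b3,left), robot_in(rmA)}
    → {ball_in(b5,rmB), carry(b3,left), free(right), robot_in(rmA)}
  through step 1 (drop(b1,rmA,right)): drop {free(right)}, keep {ball_in(b5,rmB), carry(b3,left), robot_in(rmA)}, require {carry(b1,right), robot_in(rmA)}
    → {ball_in(b5,rmB), carry(b1,right), carry(b3,left), robot_in(rmA)}

== RESULT ==
["ball_in(b5,rmB)", "carry(b1,right)", "carry(b3,left)", "robot_in(rmA)"]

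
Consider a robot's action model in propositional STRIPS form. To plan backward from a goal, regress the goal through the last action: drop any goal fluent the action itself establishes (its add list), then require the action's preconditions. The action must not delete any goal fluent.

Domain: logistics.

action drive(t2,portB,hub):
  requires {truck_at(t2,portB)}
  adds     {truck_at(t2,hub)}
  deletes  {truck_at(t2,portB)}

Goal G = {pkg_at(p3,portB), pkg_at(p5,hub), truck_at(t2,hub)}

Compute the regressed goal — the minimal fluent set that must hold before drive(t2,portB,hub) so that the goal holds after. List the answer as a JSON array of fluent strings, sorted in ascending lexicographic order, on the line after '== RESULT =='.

Compute (G \ add) ∪ pre:
  G ∩ del = {}  (empty — regression defined)
  G \ add = {pkg_at(p3,portB), pkg_at(p5,hub), truck_at(t2,hub)} \ {truck_at(t2,hub)} = {pkg_at(p3,portB), pkg_at(p5,hub)}
  ∪ pre   = {pkg_at(p3,portB), pkg_at(p5,hub)} ∪ {truck_at(t2,portB)}
          = {pkg_at(p3,portB), pkg_at(p5,hub), truck_at(t2,portB)}

== RESULT ==
["pkg_at(p3,portB)", "pkg_at(p5,hub)", "truck_at(t2,portB)"]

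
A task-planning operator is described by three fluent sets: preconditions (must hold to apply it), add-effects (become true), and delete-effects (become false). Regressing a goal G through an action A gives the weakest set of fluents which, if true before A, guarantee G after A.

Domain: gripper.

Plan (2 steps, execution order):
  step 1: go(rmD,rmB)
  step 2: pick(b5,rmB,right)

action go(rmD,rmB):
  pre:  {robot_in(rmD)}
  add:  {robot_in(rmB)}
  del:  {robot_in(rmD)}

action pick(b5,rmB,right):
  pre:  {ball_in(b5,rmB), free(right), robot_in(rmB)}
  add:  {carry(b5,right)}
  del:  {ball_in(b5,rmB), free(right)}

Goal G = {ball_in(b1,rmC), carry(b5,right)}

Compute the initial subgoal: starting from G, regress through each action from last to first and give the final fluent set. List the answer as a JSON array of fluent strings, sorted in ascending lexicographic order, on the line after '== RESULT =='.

Regress step by step:
  through step 2 (pick(b5,rmB,right)): drop {carry(b5,right)}, keep {ball_in(b1,rmC)}, require {ball_in(b5,rmB), free(right), robot_in(rmB)}
    → {ball_in(b1,rmC), ball_in(b5,rmB), free(right), robot_in(rmB)}
  through step 1 (go(rmD,rmB)): drop {robot_in(rmB)}, keep {ball_in(b1,rmC), ball_in(b5,rmB), free(right)}, require {robot_in(rmD)}
    → {ball_in(b1,rmC), ball_in(b5,rmB), free(right), robot_in(rmD)}

== RESULT ==
["ball_in(b1,rmC)", "ball_in(b5,rmB)", "free(right)", "robot_in(rmD)"]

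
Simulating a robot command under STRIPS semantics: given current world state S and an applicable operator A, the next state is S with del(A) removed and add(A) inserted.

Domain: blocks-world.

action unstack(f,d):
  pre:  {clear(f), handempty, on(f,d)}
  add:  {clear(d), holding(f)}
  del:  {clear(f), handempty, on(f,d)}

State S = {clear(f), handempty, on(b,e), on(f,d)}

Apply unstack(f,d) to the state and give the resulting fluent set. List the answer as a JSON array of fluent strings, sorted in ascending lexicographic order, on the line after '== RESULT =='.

Progress:
  pre ⊆ S: {clear(f), handempty, on(f,d)} ⊆ S  — applicable
  S \ del = {on(b,e)}
  ∪ add   = {clear(d), holding(f), on(b,e)}

== RESULT ==
["clear(d)", "holding(f)", "on(b,e)"]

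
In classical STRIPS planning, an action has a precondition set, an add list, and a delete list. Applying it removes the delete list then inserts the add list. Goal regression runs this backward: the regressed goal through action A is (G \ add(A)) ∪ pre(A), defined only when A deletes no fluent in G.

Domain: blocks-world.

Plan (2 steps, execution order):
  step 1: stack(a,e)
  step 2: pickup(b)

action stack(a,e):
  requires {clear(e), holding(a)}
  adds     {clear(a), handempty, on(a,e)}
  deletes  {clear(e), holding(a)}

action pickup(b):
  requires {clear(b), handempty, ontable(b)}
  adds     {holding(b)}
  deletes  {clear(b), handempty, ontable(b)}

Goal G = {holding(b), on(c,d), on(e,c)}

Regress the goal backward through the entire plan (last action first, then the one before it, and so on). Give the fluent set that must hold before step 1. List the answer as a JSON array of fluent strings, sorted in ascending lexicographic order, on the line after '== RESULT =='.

Regress step by step:
  through step 2 (pickup(b)): drop {holding(b)}, keep {on(c,d), on(e,c)}, require {clear(b), handempty, ontable(b)}
    → {clear(b), handempty, on(c,d), on(e,c), ontable(b)}
  through step 1 (stack(a,e)): drop {handempty}, keep {clear(b), on(c,d), on(e,c), ontable(b)}, require {clear(e), holding(a)}
    → {clear(b), clear(e), holding(a), on(c,d), on(e,c), ontable(b)}

== RESULT ==
["clear(b)", "clear(e)", "holding(a)", "on(c,d)", "on(e,c)", "ontable(b)"]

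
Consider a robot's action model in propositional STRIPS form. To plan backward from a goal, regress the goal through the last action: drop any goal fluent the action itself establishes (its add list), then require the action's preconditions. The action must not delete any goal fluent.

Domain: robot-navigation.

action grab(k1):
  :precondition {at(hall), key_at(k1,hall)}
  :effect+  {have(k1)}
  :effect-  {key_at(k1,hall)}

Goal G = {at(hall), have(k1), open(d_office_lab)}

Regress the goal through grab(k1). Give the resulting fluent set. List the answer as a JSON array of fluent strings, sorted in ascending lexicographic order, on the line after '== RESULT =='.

Compute (G \ add) ∪ pre:
  G ∩ del = {}  (empty — regression defined)
  G \ add = {at(hall), have(k1), open(d_office_lab)} \ {have(k1)} = {at(hall), open(d_office_lab)}
  ∪ pre   = {at(hall), open(d_office_lab)} ∪ {at(hall), key_at(k1,hall)}
          = {at(hall), key_at(k1,hall), open(d_office_lab)}

== RESULT ==
["at(hall)", "key_at(k1,hall)", "open(d_office_lab)"]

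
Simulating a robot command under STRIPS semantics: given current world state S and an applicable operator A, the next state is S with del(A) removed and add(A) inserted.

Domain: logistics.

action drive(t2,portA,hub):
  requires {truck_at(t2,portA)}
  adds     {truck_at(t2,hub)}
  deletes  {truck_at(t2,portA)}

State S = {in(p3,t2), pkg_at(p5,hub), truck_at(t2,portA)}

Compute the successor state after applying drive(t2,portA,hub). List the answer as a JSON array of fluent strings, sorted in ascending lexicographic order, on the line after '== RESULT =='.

Compute (S \ del) ∪ add:
  pre ⊆ S: {truck_at(t2,portA)} ⊆ S  — applicable
  S \ del = {in(p3,t2), pkg_at(p5,hub)}
  ∪ add   = {in(p3,t2), pkg_at(p5,hub), truck_at(t2,hub)}

== RESULT ==
["in(p3,t2)", "pkg_at(p5,hub)", "truck_at(t2,hub)"]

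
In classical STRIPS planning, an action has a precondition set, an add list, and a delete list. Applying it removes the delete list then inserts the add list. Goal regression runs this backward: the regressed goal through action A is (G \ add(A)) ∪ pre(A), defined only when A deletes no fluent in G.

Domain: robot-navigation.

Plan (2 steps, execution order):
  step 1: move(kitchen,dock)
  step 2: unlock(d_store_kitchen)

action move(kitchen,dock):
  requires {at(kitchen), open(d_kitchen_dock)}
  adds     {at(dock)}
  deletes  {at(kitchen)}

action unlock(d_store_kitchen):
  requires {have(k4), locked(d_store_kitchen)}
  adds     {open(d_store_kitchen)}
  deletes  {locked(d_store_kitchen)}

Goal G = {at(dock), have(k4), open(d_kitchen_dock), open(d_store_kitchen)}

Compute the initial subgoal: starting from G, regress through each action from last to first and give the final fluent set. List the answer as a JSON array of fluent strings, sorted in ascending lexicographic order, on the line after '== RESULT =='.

Regress step by step:
  through step 2 (unlock(d_store_kitchen)): drop {open(d_store_kitchen)}, keep {at(dock), have(k4), open(d_kitchen_dock)}, require {have(k4), locked(d_store_kitchen)}
    → {at(dock), have(k4), locked(d_store_kitchen), open(d_kitchen_dock)}
  through step 1 (move(kitchen,dock)): drop {at(dock)}, keep {have(k4), locked(d_store_kitchen), open(d_kitchen_dock)}, require {at(kitchen), open(d_kitchen_dock)}
    → {at(kitchen), have(k4), locked(d_store_kitchen), open(d_kitchen_dock)}

== RESULT ==
["at(kitchen)", "have(k4)", "locked(d_store_kitchen)", "open(d_kitchen_dock)"]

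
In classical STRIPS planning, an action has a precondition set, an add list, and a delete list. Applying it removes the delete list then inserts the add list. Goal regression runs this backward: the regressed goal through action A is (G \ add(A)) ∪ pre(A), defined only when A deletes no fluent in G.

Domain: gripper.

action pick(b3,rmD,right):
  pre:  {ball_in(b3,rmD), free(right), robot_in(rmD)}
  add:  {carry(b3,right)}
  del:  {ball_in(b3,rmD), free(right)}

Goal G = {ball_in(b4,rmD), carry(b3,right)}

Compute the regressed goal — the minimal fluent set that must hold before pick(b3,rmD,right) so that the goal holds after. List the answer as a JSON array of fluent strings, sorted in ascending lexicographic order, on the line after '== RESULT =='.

Compute (G \ add) ∪ pre:
  G ∩ del = {}  (empty — regression defined)
  G \ add = {ball_in(b4,rmD), carry(b3,right)} \ {carry(b3,right)} = {ball_in(b4,rmD)}
  ∪ pre   = {ball_in(b4,rmD)} ∪ {ball_in(b3,rmD), free(right), robot_in(rmD)}
          = {ball_in(b3,rmD), ball_in(b4,rmD), free(right), robot_in(rmD)}

== RESULT ==
["ball_in(b3,rmD)", "ball_in(b4,rmD)", "free(right)", "robot_in(rmD)"]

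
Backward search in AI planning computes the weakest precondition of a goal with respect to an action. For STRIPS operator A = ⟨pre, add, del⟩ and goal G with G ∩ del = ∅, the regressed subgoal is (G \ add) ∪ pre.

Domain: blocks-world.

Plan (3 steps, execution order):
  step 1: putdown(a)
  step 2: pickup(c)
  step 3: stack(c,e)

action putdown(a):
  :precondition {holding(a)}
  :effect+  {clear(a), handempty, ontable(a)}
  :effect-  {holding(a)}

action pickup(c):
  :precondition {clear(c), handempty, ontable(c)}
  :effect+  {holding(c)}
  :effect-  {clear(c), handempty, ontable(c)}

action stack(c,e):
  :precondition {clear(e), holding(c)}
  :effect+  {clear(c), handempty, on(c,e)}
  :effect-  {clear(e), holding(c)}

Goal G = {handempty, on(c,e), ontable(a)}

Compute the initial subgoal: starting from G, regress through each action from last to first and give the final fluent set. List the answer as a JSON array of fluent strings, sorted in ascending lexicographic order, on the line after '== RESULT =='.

Regress step by step:
  through step 3 (stack(c,e)): drop {handempty, on(c,e)}, keep {ontable(a)}, require {clear(e), holding(c)}
    → {clear(e), holding(c), ontable(a)}
  through step 2 (pickup(c)): drop {holding(c)}, keep {clear(e), ontable(a)}, require {clear(c), handempty, ontable(c)}
    → {clear(c), clear(e), handempty, ontable(a), ontable(c)}
  through step 1 (putdown(a)): drop {handempty, ontable(a)}, keep {clear(c), clear(e), ontable(c)}, require {holding(a)}
    → {clear(c), clear(e), holding(a), ontable(c)}

== RESULT ==
["clear(c)", "clear(e)", "holding(a)", "ontable(c)"]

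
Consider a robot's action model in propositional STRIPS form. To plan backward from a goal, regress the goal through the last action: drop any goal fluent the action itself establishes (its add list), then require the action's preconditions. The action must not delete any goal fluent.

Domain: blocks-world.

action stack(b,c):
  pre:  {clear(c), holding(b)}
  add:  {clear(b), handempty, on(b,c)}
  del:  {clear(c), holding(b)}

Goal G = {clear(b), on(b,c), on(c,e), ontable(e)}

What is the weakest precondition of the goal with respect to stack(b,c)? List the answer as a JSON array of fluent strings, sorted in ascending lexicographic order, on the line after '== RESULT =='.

Compute (G \ add) ∪ pre:
  G ∩ del = {}  (empty — regression defined)
  G \ add = {clear(b), on(b,c), on(c,e), ontable(e)} \ {clear(b), handempty, on(b,c)} = {on(c,e), ontable(e)}
  ∪ pre   = {on(c,e), ontable(e)} ∪ {clear(c), holding(b)}
          = {clear(c), holding(b), on(c,e), ontable(e)}

== RESULT ==
["clear(c)", "holding(b)", "on(c,e)", "ontable(e)"]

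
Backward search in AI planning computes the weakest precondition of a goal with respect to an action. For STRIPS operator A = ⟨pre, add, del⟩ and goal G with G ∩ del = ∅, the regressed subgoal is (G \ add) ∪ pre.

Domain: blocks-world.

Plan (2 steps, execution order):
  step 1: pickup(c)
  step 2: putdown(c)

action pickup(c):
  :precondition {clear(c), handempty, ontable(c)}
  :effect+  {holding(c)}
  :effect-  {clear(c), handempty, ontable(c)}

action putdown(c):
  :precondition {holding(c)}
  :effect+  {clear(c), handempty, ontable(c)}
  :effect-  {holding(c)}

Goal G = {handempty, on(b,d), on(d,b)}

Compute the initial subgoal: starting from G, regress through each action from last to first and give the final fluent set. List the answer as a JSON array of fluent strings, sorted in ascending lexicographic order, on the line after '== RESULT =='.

Work backward from the goal:
  through step 2 (putdown(c)): drop {handempty}, keep {on(b,d), on(d,b)}, require {holding(c)}
    → {holding(c), on(b,d), on(d,b)}
  through step 1 (pickup(c)): drop {holding(c)}, keep {on(b,d), on(d,b)}, require {clear(c), handempty, ontable(c)}
    → {clear(c), handempty, on(b,d), on(d,b), ontable(c)}

== RESULT ==
["clear(c)", "handempty", "on(b,d)", "on(d,b)", "ontable(c)"]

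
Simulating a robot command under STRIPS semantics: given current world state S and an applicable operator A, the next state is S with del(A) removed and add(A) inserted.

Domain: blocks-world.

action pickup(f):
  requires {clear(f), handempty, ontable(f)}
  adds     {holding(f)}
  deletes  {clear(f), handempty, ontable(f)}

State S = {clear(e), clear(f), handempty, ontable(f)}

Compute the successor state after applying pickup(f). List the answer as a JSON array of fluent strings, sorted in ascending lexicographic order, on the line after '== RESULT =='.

Compute (S \ del) ∪ add:
  pre ⊆ S: {clear(f), handempty, ontable(f)} ⊆ S  — applicable
  S \ del = {clear(e)}
  ∪ add   = {clear(e), holding(f)}

== RESULT ==
["clear(e)", "holding(f)"]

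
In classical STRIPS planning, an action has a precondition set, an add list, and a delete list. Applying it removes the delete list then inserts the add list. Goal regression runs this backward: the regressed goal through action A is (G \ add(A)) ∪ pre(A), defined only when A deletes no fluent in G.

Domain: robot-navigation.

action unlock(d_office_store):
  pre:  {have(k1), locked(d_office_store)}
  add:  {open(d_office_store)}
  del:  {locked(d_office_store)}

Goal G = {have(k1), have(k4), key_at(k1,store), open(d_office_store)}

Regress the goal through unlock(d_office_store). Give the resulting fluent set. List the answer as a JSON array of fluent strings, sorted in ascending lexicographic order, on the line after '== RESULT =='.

Regress:
  G ∩ del = {}  (empty — regression defined)
  G \ add = {have(k1), have(k4), key_at(k1,store), open(d_office_store)} \ {open(d_office_store)} = {have(k1), have(k4), key_at(k1,store)}
  ∪ pre   = {have(k1), have(k4), key_at(k1,store)} ∪ {have(k1), locked(d_office_store)}
          = {have(k1), have(k4), key_at(k1,store), locked(d_office_store)}

== RESULT ==
["have(k1)", "have(k4)", "key_at(k1,store)", "locked(d_office_store)"]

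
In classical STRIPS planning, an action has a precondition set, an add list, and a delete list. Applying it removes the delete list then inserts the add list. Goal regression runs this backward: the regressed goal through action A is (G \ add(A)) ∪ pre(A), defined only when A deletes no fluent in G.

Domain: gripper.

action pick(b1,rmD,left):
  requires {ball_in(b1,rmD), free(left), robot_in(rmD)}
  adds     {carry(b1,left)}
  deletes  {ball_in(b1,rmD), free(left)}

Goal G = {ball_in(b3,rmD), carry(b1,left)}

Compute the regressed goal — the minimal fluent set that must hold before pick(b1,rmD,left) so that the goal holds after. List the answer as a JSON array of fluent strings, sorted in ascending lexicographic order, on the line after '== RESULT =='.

Regress:
  G ∩ del = {}  (empty — regression defined)
  G \ add = {ball_in(b3,rmD), carry(b1,left)} \ {carry(b1,left)} = {ball_in(b3,rmD)}
  ∪ pre   = {ball_in(b3,rmD)} ∪ {ball_in(b1,rmD), free(left), robot_in(rmD)}
          = {ball_in(b1,rmD), ball_in(b3,rmD), free(left), robot_in(rmD)}

== RESULT ==
["ball_in(b1,rmD)", "ball_in(b3,rmD)", "free(left)", "robot_in(rmD)"]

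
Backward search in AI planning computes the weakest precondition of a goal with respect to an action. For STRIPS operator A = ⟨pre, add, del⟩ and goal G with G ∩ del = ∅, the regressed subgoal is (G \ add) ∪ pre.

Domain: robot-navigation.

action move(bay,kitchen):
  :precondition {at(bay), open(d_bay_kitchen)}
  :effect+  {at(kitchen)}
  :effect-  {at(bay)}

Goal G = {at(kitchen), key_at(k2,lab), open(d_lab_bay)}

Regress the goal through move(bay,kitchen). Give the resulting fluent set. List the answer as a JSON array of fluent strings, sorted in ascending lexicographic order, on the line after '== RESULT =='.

Regress:
  G ∩ del = {}  (empty — regression defined)
  G \ add = {at(kitchen), key_at(k2,lab), open(d_lab_bay)} \ {at(kitchen)} = {key_at(k2,lab), open(d_lab_bay)}
  ∪ pre   = {key_at(k2,lab), open(d_lab_bay)} ∪ {at(bay), open(d_bay_kitchen)}
          = {at(bay), key_at(k2,lab), open(d_bay_kitchen), open(d_lab_bay)}

== RESULT ==
["at(bay)", "key_at(k2,lab)", "open(d_bay_kitchen)", "open(d_lab_bay)"]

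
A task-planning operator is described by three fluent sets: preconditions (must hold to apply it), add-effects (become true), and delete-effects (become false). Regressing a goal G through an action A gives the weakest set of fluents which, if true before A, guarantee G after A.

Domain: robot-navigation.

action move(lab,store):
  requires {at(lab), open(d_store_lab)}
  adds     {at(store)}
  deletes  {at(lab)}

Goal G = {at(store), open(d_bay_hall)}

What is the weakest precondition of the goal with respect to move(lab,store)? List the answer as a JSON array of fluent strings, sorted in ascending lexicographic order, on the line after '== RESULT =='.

Regress:
  G ∩ del = {}  (empty — regression defined)
  G \ add = {at(store), open(d_bay_hall)} \ {at(store)} = {open(d_bay_hall)}
  ∪ pre   = {open(d_bay_hall)} ∪ {at(lab), open(d_store_lab)}
          = {at(lab), open(d_bay_hall), open(d_store_lab)}

== RESULT ==
["at(lab)", "open(d_bay_hall)", "open(d_store_lab)"]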